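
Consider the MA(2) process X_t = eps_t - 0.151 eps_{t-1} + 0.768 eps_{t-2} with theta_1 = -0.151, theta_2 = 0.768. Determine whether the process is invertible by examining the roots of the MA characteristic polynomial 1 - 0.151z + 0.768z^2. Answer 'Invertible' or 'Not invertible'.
\text{Invertible}

The MA(q) characteristic polynomial is P(z) = 1 - 0.151z + 0.768z^2.
Invertibility requires all roots to lie outside the unit circle, i.e. |z| > 1 for every root.
Set 1 + (-0.151) z + (0.768) z^2 = 0, i.e. a z^2 + b z + c = 0 with a = 0.768, b = -0.151, c = 1.
Discriminant D = b^2 - 4ac = (-0.151)^2 - 4*(0.768)*1 = 0.022801 - (3.072) = -3.049199.
D < 0, so the roots are the complex-conjugate pair z = (-b +/- i sqrt(-D)) / (2a) = 0.0983 +/- 1.1368i.
For a conjugate pair |z|^2 = z * conj(z) = (product of roots) = c/a = 1/(0.768) = 1.302083, so |z| = sqrt(1.302083) = 1.1411 for both roots.
Moduli of all roots: 1.1411, 1.1411.
All moduli strictly greater than 1? Yes.
Verdict: Invertible.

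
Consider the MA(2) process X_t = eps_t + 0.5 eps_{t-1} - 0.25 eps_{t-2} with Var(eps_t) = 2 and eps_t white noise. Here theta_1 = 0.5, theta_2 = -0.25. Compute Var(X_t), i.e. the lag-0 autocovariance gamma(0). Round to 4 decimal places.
\gamma(0) = 2.6250

For an MA(q) process X_t = eps_t + sum_i theta_i eps_{t-i} with
Var(eps_t) = sigma^2, the variance is
  gamma(0) = sigma^2 * (1 + sum_i theta_i^2).
  sum_i theta_i^2 = (0.5)^2 + (-0.25)^2 = 0.25 + 0.0625 = 0.3125.
  gamma(0) = 2 * (1 + 0.3125) = 2 * 1.3125 = 2.625, which rounds to 2.6250.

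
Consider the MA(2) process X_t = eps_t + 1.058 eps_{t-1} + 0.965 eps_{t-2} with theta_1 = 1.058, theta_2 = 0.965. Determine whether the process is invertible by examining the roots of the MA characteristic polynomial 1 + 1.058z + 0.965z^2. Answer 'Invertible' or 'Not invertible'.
\text{Invertible}

The MA(q) characteristic polynomial is P(z) = 1 + 1.058z + 0.965z^2.
Invertibility requires all roots to lie outside the unit circle, i.e. |z| > 1 for every root.
Set 1 + (1.058) z + (0.965) z^2 = 0, i.e. a z^2 + b z + c = 0 with a = 0.965, b = 1.058, c = 1.
Discriminant D = b^2 - 4ac = (1.058)^2 - 4*(0.965)*1 = 1.119364 - (3.86) = -2.740636.
D < 0, so the roots are the complex-conjugate pair z = (-b +/- i sqrt(-D)) / (2a) = -0.5482 +/- 0.8578i.
For a conjugate pair |z|^2 = z * conj(z) = (product of roots) = c/a = 1/(0.965) = 1.036269, so |z| = sqrt(1.036269) = 1.018 for both roots.
Moduli of all roots: 1.0180, 1.0180.
All moduli strictly greater than 1? Yes.
Verdict: Invertible.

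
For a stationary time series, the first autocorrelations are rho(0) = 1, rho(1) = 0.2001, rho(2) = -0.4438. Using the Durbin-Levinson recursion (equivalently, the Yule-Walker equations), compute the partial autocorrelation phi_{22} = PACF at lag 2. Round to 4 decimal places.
\phi_{22} = -0.5040

The PACF at lag k is phi_{kk}, the last component of the solution
to the Yule-Walker system G_k phi = r_k where
  (G_k)_{ij} = rho(|i - j|), (r_k)_i = rho(i), i,j = 1..k.
Equivalently, Durbin-Levinson gives phi_{kk} iteratively:
  phi_{11} = rho(1)
  phi_{kk} = [rho(k) - sum_{j=1..k-1} phi_{k-1,j} rho(k-j)]
            / [1 - sum_{j=1..k-1} phi_{k-1,j} rho(j)],
  phi_{k,j} = phi_{k-1,j} - phi_{kk} phi_{k-1,k-j},  j = 1..k-1.
Step k = 1:
  phi_11 = rho(1) = 0.2001.
Step k = 2:
  phi_22 = [rho(2) - phi_11 rho(1)] / [1 - phi_11 rho(1)] = [-0.4438 - (0.2001)(0.2001)] / [1 - (0.2001)(0.2001)]
         = -0.48384001 / 0.95995999 = -0.504.
Therefore phi_{22} = -0.5040.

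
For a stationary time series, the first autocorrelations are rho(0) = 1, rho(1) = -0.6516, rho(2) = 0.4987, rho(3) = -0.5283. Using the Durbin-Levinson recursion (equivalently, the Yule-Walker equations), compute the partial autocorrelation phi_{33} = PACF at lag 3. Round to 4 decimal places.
\phi_{33} = -0.2850

The PACF at lag k is phi_{kk}, the last component of the solution
to the Yule-Walker system G_k phi = r_k where
  (G_k)_{ij} = rho(|i - j|), (r_k)_i = rho(i), i,j = 1..k.
Equivalently, Durbin-Levinson gives phi_{kk} iteratively:
  phi_{11} = rho(1)
  phi_{kk} = [rho(k) - sum_{j=1..k-1} phi_{k-1,j} rho(k-j)]
            / [1 - sum_{j=1..k-1} phi_{k-1,j} rho(j)],
  phi_{k,j} = phi_{k-1,j} - phi_{kk} phi_{k-1,k-j},  j = 1..k-1.
Step k = 1:
  phi_11 = rho(1) = -0.6516.
Step k = 2:
  phi_22 = [rho(2) - phi_11 rho(1)] / [1 - phi_11 rho(1)] = [0.4987 - (-0.6516)(-0.6516)] / [1 - (-0.6516)(-0.6516)]
         = 0.07411744 / 0.57541744 = 0.128806.
  Update: phi_21 = phi_11 - phi_22 phi_11 = -0.6516 - (0.128806)(-0.6516) = -0.56767.
Step k = 3:
  phi_33 = [rho(3) - phi_21 rho(2) - phi_22 rho(1)] / [1 - phi_21 rho(1) - phi_22 rho(2)]
    numerator   = -0.5283 - (-0.56767)(0.4987) - (0.128806)(-0.6516) = -0.16127285
    denominator = 1 - (-0.56767)(-0.6516) - (0.128806)(0.4987) = 0.56587064
  phi_33 = -0.16127285 / 0.56587064 = -0.285.
Therefore phi_{33} = -0.2850.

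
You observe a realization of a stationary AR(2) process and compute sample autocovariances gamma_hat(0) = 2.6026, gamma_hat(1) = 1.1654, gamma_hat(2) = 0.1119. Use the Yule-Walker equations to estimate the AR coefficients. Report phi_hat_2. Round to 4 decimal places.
\hat\phi_{2} = -0.1970

The Yule-Walker equations for an AR(p) process read, in matrix form,
  Gamma_p phi = r_p,   with   (Gamma_p)_{ij} = gamma(|i - j|),
                       (r_p)_i = gamma(i),   i,j = 1..p.
Substitute the sample gammas (Toeplitz matrix and right-hand side of size 2):
  Gamma_p = [[2.6026, 1.1654], [1.1654, 2.6026]]
  r_p     = [1.1654, 0.1119]
Written out:
  2.6026 phi_1 + 1.1654 phi_2 = 1.1654
  1.1654 phi_1 + 2.6026 phi_2 = 0.1119
Solve by Cramer's rule:
  det = gamma(0)^2 - gamma(1)^2 = (2.6026)^2 - (1.1654)^2 = 6.77352676 - 1.35815716 = 5.4153696
  phi_hat_1 = [gamma(1) gamma(0) - gamma(1) gamma(2)] / det = [(1.1654)(2.6026) - (1.1654)(0.1119)] / 5.4153696 = 2.90266178 / 5.4153696 = 0.536
  phi_hat_2 = [gamma(0) gamma(2) - gamma(1)^2] / det = [(2.6026)(0.1119) - (1.1654)^2] / 5.4153696 = -1.06692622 / 5.4153696 = -0.197
So phi_hat = [0.5360, -0.1970].
Therefore phi_hat_2 = -0.1970.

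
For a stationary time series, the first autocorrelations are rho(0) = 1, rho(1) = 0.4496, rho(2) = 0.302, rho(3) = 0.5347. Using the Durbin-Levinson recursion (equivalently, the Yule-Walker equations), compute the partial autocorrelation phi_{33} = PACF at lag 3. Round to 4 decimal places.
\phi_{33} = 0.4579

The PACF at lag k is phi_{kk}, the last component of the solution
to the Yule-Walker system G_k phi = r_k where
  (G_k)_{ij} = rho(|i - j|), (r_k)_i = rho(i), i,j = 1..k.
Equivalently, Durbin-Levinson gives phi_{kk} iteratively:
  phi_{11} = rho(1)
  phi_{kk} = [rho(k) - sum_{j=1..k-1} phi_{k-1,j} rho(k-j)]
            / [1 - sum_{j=1..k-1} phi_{k-1,j} rho(j)],
  phi_{k,j} = phi_{k-1,j} - phi_{kk} phi_{k-1,k-j},  j = 1..k-1.
Step k = 1:
  phi_11 = rho(1) = 0.4496.
Step k = 2:
  phi_22 = [rho(2) - phi_11 rho(1)] / [1 - phi_11 rho(1)] = [0.302 - (0.4496)(0.4496)] / [1 - (0.4496)(0.4496)]
         = 0.09985984 / 0.79785984 = 0.12516.
  Update: phi_21 = phi_11 - phi_22 phi_11 = 0.4496 - (0.12516)(0.4496) = 0.393328.
Step k = 3:
  phi_33 = [rho(3) - phi_21 rho(2) - phi_22 rho(1)] / [1 - phi_21 rho(1) - phi_22 rho(2)]
    numerator   = 0.5347 - (0.393328)(0.302) - (0.12516)(0.4496) = 0.35964311
    denominator = 1 - (0.393328)(0.4496) - (0.12516)(0.302) = 0.78536142
  phi_33 = 0.35964311 / 0.78536142 = 0.4579.
Therefore phi_{33} = 0.4579.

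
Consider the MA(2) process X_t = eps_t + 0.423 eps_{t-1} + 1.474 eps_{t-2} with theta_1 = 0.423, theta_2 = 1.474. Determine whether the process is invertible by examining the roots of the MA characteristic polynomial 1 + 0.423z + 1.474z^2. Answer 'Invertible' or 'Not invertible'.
\text{Not invertible}

The MA(q) characteristic polynomial is P(z) = 1 + 0.423z + 1.474z^2.
Invertibility requires all roots to lie outside the unit circle, i.e. |z| > 1 for every root.
Set 1 + (0.423) z + (1.474) z^2 = 0, i.e. a z^2 + b z + c = 0 with a = 1.474, b = 0.423, c = 1.
Discriminant D = b^2 - 4ac = (0.423)^2 - 4*(1.474)*1 = 0.178929 - (5.896) = -5.717071.
D < 0, so the roots are the complex-conjugate pair z = (-b +/- i sqrt(-D)) / (2a) = -0.1435 +/- 0.8111i.
For a conjugate pair |z|^2 = z * conj(z) = (product of roots) = c/a = 1/(1.474) = 0.678426, so |z| = sqrt(0.678426) = 0.8237 for both roots.
Moduli of all roots: 0.8237, 0.8237.
All moduli strictly greater than 1? No.
Verdict: Not invertible.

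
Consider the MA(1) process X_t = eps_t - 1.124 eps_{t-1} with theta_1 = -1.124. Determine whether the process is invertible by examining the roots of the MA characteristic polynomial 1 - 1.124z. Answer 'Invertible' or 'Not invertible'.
\text{Not invertible}

The MA(q) characteristic polynomial is P(z) = 1 - 1.124z.
Invertibility requires all roots to lie outside the unit circle, i.e. |z| > 1 for every root.
This is linear in z: 1 + (-1.124) z = 0  =>  z = -1/(-1.124) = 0.88968,  |z| = 0.88968.
Moduli of all roots: 0.8897.
All moduli strictly greater than 1? No.
Verdict: Not invertible.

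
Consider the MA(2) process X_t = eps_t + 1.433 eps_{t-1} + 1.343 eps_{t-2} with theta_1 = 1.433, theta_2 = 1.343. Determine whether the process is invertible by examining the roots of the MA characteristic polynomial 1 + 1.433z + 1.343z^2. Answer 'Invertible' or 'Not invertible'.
\text{Not invertible}

The MA(q) characteristic polynomial is P(z) = 1 + 1.433z + 1.343z^2.
Invertibility requires all roots to lie outside the unit circle, i.e. |z| > 1 for every root.
Set 1 + (1.433) z + (1.343) z^2 = 0, i.e. a z^2 + b z + c = 0 with a = 1.343, b = 1.433, c = 1.
Discriminant D = b^2 - 4ac = (1.433)^2 - 4*(1.343)*1 = 2.053489 - (5.372) = -3.318511.
D < 0, so the roots are the complex-conjugate pair z = (-b +/- i sqrt(-D)) / (2a) = -0.5335 +/- 0.6782i.
For a conjugate pair |z|^2 = z * conj(z) = (product of roots) = c/a = 1/(1.343) = 0.744602, so |z| = sqrt(0.744602) = 0.8629 for both roots.
Moduli of all roots: 0.8629, 0.8629.
All moduli strictly greater than 1? No.
Verdict: Not invertible.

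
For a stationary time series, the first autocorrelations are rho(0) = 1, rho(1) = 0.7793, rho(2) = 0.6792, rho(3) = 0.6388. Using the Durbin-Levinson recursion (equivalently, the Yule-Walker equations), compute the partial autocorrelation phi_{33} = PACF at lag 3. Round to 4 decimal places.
\phi_{33} = 0.1679

The PACF at lag k is phi_{kk}, the last component of the solution
to the Yule-Walker system G_k phi = r_k where
  (G_k)_{ij} = rho(|i - j|), (r_k)_i = rho(i), i,j = 1..k.
Equivalently, Durbin-Levinson gives phi_{kk} iteratively:
  phi_{11} = rho(1)
  phi_{kk} = [rho(k) - sum_{j=1..k-1} phi_{k-1,j} rho(k-j)]
            / [1 - sum_{j=1..k-1} phi_{k-1,j} rho(j)],
  phi_{k,j} = phi_{k-1,j} - phi_{kk} phi_{k-1,k-j},  j = 1..k-1.
Step k = 1:
  phi_11 = rho(1) = 0.7793.
Step k = 2:
  phi_22 = [rho(2) - phi_11 rho(1)] / [1 - phi_11 rho(1)] = [0.6792 - (0.7793)(0.7793)] / [1 - (0.7793)(0.7793)]
         = 0.07189151 / 0.39269151 = 0.183074.
  Update: phi_21 = phi_11 - phi_22 phi_11 = 0.7793 - (0.183074)(0.7793) = 0.636631.
Step k = 3:
  phi_33 = [rho(3) - phi_21 rho(2) - phi_22 rho(1)] / [1 - phi_21 rho(1) - phi_22 rho(2)]
    numerator   = 0.6388 - (0.636631)(0.6792) - (0.183074)(0.7793) = 0.0637311
    denominator = 1 - (0.636631)(0.7793) - (0.183074)(0.6792) = 0.37953006
  phi_33 = 0.0637311 / 0.37953006 = 0.1679.
Therefore phi_{33} = 0.1679.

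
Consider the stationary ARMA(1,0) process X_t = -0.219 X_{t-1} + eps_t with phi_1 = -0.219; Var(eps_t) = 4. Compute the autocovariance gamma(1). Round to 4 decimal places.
\gamma(1) = -0.9201

Multiply the model equation by X_{t-k} and take expectations. With theta_0 = psi_0 = 1 and psi_j the MA(infinity) weights, this gives
  gamma(k) - sum_i phi_i gamma(k-i) = c_k,
  c_k = sigma^2 * sum_{j=k..q} theta_j psi_{j-k}   (c_k = 0 for k > q),
using gamma(-m) = gamma(m).
Pure AR (q = 0): c_0 = sigma^2 = 4, c_k = 0 for k >= 1.
Equations for k = 0 and k = 1 (AR order 1):
  gamma(0) = phi_1 gamma(1) + c_0
  gamma(1) = phi_1 gamma(0) + c_1
Substituting the second into the first: gamma(0) (1 - phi_1^2) = c_0 + phi_1 c_1, so
  gamma(0) = c_0 / (1 - phi_1^2) = 4 / (1 - (-0.219)^2) = 4 / 0.952039 = 4.201509.
  gamma(1) = phi_1 gamma(0) = (-0.219)(4.201509) = -0.92013.
Therefore gamma(1) = -0.9201 (to 4 decimal places).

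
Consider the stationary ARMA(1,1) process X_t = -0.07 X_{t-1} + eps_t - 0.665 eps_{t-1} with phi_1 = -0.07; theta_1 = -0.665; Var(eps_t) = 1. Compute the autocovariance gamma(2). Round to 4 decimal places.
\gamma(2) = 0.0541

Multiply the model equation by X_{t-k} and take expectations. With theta_0 = psi_0 = 1 and psi_j the MA(infinity) weights, this gives
  gamma(k) - sum_i phi_i gamma(k-i) = c_k,
  c_k = sigma^2 * sum_{j=k..q} theta_j psi_{j-k}   (c_k = 0 for k > q),
using gamma(-m) = gamma(m).
psi-weights needed (psi_j = theta_j + sum_i phi_i psi_{j-i}):
  psi_1 = theta_1 + phi_1 = -0.665 + (-0.07) = -0.735
Right-hand sides:
  c_0 = sigma^2 (1 + theta_1 psi_1) = 1 * (1 + (-0.665)(-0.735)) = 1 * 1.488775 = 1.488775
  c_1 = sigma^2 theta_1 = 1 * (-0.665) = -0.665
  c_2 = 0
Equations for k = 0 and k = 1 (AR order 1):
  gamma(0) = phi_1 gamma(1) + c_0
  gamma(1) = phi_1 gamma(0) + c_1
Substituting the second into the first: gamma(0) (1 - phi_1^2) = c_0 + phi_1 c_1, so
  gamma(0) = (c_0 + phi_1 c_1) / (1 - phi_1^2) = (1.488775 + (-0.07)(-0.665)) / (1 - (-0.07)^2) = 1.535325 / 0.9951 = 1.542885.
  gamma(1) = phi_1 gamma(0) + c_1 = (-0.07)(1.542885) + (-0.665) = -0.773002.
For k = 2 (> q): gamma(2) = phi_1 gamma(1) = (-0.07)(-0.773002) = 0.05411.
Therefore gamma(2) = 0.0541 (to 4 decimal places).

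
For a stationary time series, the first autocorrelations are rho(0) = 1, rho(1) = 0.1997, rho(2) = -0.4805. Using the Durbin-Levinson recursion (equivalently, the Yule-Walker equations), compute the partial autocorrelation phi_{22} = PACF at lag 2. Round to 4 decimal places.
\phi_{22} = -0.5420

The PACF at lag k is phi_{kk}, the last component of the solution
to the Yule-Walker system G_k phi = r_k where
  (G_k)_{ij} = rho(|i - j|), (r_k)_i = rho(i), i,j = 1..k.
Equivalently, Durbin-Levinson gives phi_{kk} iteratively:
  phi_{11} = rho(1)
  phi_{kk} = [rho(k) - sum_{j=1..k-1} phi_{k-1,j} rho(k-j)]
            / [1 - sum_{j=1..k-1} phi_{k-1,j} rho(j)],
  phi_{k,j} = phi_{k-1,j} - phi_{kk} phi_{k-1,k-j},  j = 1..k-1.
Step k = 1:
  phi_11 = rho(1) = 0.1997.
Step k = 2:
  phi_22 = [rho(2) - phi_11 rho(1)] / [1 - phi_11 rho(1)] = [-0.4805 - (0.1997)(0.1997)] / [1 - (0.1997)(0.1997)]
         = -0.52038009 / 0.96011991 = -0.542.
Therefore phi_{22} = -0.5420.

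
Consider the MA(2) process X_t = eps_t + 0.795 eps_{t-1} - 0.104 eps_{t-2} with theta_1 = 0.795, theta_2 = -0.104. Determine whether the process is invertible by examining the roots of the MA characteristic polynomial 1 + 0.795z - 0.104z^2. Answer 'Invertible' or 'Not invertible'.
\text{Invertible}

The MA(q) characteristic polynomial is P(z) = 1 + 0.795z - 0.104z^2.
Invertibility requires all roots to lie outside the unit circle, i.e. |z| > 1 for every root.
Set 1 + (0.795) z + (-0.104) z^2 = 0, i.e. a z^2 + b z + c = 0 with a = -0.104, b = 0.795, c = 1.
Discriminant D = b^2 - 4ac = (0.795)^2 - 4*(-0.104)*1 = 0.632025 - (-0.416) = 1.048025.
D >= 0, so the roots are real: z = (-b +/- sqrt(D)) / (2a) = (-0.795 +/- 1.023731) / (-0.208).
  z_1 = (-0.795 + 1.023731) / (-0.208) = -1.0997,   |z_1| = 1.0997.
  z_2 = (-0.795 - 1.023731) / (-0.208) = 8.7439,   |z_2| = 8.7439.
Moduli of all roots: 1.0997, 8.7439.
All moduli strictly greater than 1? Yes.
Verdict: Invertible.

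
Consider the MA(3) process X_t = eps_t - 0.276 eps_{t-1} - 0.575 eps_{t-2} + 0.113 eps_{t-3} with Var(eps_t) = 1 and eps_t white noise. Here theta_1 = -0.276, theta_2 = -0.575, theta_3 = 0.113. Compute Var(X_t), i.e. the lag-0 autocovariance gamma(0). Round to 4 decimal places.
\gamma(0) = 1.4196

For an MA(q) process X_t = eps_t + sum_i theta_i eps_{t-i} with
Var(eps_t) = sigma^2, the variance is
  gamma(0) = sigma^2 * (1 + sum_i theta_i^2).
  sum_i theta_i^2 = (-0.276)^2 + (-0.575)^2 + (0.113)^2 = 0.076176 + 0.330625 + 0.012769 = 0.41957.
  gamma(0) = 1 * (1 + 0.41957) = 1 * 1.41957 = 1.41957, which rounds to 1.4196.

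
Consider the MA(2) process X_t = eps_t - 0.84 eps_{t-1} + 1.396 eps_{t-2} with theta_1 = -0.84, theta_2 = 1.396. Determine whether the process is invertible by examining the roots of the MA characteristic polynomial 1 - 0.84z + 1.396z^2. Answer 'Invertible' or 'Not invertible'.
\text{Not invertible}

The MA(q) characteristic polynomial is P(z) = 1 - 0.84z + 1.396z^2.
Invertibility requires all roots to lie outside the unit circle, i.e. |z| > 1 for every root.
Set 1 + (-0.84) z + (1.396) z^2 = 0, i.e. a z^2 + b z + c = 0 with a = 1.396, b = -0.84, c = 1.
Discriminant D = b^2 - 4ac = (-0.84)^2 - 4*(1.396)*1 = 0.7056 - (5.584) = -4.8784.
D < 0, so the roots are the complex-conjugate pair z = (-b +/- i sqrt(-D)) / (2a) = 0.3009 +/- 0.7911i.
For a conjugate pair |z|^2 = z * conj(z) = (product of roots) = c/a = 1/(1.396) = 0.716332, so |z| = sqrt(0.716332) = 0.8464 for both roots.
Moduli of all roots: 0.8464, 0.8464.
All moduli strictly greater than 1? No.
Verdict: Not invertible.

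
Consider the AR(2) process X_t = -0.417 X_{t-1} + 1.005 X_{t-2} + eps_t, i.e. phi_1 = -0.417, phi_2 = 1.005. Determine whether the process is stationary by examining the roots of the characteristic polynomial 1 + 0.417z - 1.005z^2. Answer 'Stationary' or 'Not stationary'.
\text{Not stationary}

The AR(p) characteristic polynomial is P(z) = 1 + 0.417z - 1.005z^2.
Stationarity requires all roots to lie outside the unit circle, i.e. |z| > 1 for every root.
Set 1 + (0.417) z + (-1.005) z^2 = 0, i.e. a z^2 + b z + c = 0 with a = -1.005, b = 0.417, c = 1.
Discriminant D = b^2 - 4ac = (0.417)^2 - 4*(-1.005)*1 = 0.173889 - (-4.02) = 4.193889.
D >= 0, so the roots are real: z = (-b +/- sqrt(D)) / (2a) = (-0.417 +/- 2.047899) / (-2.01).
  z_1 = (-0.417 + 2.047899) / (-2.01) = -0.8114,   |z_1| = 0.8114.
  z_2 = (-0.417 - 2.047899) / (-2.01) = 1.2263,   |z_2| = 1.2263.
Moduli of all roots: 0.8114, 1.2263.
All moduli strictly greater than 1? No.
Verdict: Not stationary.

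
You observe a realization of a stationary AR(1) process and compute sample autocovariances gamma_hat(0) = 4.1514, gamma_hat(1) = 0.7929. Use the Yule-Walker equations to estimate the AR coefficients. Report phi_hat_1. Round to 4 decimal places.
\hat\phi_{1} = 0.1910

The Yule-Walker equations for an AR(p) process read, in matrix form,
  Gamma_p phi = r_p,   with   (Gamma_p)_{ij} = gamma(|i - j|),
                       (r_p)_i = gamma(i),   i,j = 1..p.
Substitute the sample gammas (Toeplitz matrix and right-hand side of size 1):
  Gamma_p = [[4.1514]]
  r_p     = [0.7929]
With p = 1 this is the single equation gamma(0) phi_1 = gamma(1):
  phi_hat_1 = gamma(1) / gamma(0) = 0.7929 / 4.1514 = 0.1910.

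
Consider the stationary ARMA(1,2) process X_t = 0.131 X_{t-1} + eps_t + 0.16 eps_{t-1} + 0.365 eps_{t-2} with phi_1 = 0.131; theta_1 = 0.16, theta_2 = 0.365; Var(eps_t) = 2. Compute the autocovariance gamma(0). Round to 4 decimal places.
\gamma(0) = 2.5001

Multiply the model equation by X_{t-k} and take expectations. With theta_0 = psi_0 = 1 and psi_j the MA(infinity) weights, this gives
  gamma(k) - sum_i phi_i gamma(k-i) = c_k,
  c_k = sigma^2 * sum_{j=k..q} theta_j psi_{j-k}   (c_k = 0 for k > q),
using gamma(-m) = gamma(m).
psi-weights needed (psi_j = theta_j + sum_i phi_i psi_{j-i}):
  psi_1 = theta_1 + phi_1 = 0.16 + (0.131) = 0.291
  psi_2 = theta_2 + phi_1 psi_1 = 0.365 + (0.131)(0.291) = 0.403121
Right-hand sides:
  c_0 = sigma^2 (1 + theta_1 psi_1 + theta_2 psi_2) = 2 * (1 + (0.16)(0.291) + (0.365)(0.403121)) = 2 * 1.193699 = 2.387398
  c_1 = sigma^2 (theta_1 + theta_2 psi_1) = 2 * (0.16 + (0.365)(0.291)) = 0.53243
  c_2 = sigma^2 theta_2 = 2 * (0.365) = 0.73
Equations for k = 0 and k = 1 (AR order 1):
  gamma(0) = phi_1 gamma(1) + c_0
  gamma(1) = phi_1 gamma(0) + c_1
Substituting the second into the first: gamma(0) (1 - phi_1^2) = c_0 + phi_1 c_1, so
  gamma(0) = (c_0 + phi_1 c_1) / (1 - phi_1^2) = (2.387398 + (0.131)(0.53243)) / (1 - (0.131)^2) = 2.457147 / 0.982839 = 2.50005.
Therefore gamma(0) = 2.5001 (to 4 decimal places).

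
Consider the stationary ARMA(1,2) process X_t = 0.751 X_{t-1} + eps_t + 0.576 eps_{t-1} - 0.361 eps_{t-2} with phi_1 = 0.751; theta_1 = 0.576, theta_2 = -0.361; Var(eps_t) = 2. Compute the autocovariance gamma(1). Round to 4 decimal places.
\gamma(1) = 5.7324

Multiply the model equation by X_{t-k} and take expectations. With theta_0 = psi_0 = 1 and psi_j the MA(infinity) weights, this gives
  gamma(k) - sum_i phi_i gamma(k-i) = c_k,
  c_k = sigma^2 * sum_{j=k..q} theta_j psi_{j-k}   (c_k = 0 for k > q),
using gamma(-m) = gamma(m).
psi-weights needed (psi_j = theta_j + sum_i phi_i psi_{j-i}):
  psi_1 = theta_1 + phi_1 = 0.576 + (0.751) = 1.327
  psi_2 = theta_2 + phi_1 psi_1 = -0.361 + (0.751)(1.327) = 0.635577
Right-hand sides:
  c_0 = sigma^2 (1 + theta_1 psi_1 + theta_2 psi_2) = 2 * (1 + (0.576)(1.327) + (-0.361)(0.635577)) = 2 * 1.534909 = 3.069817
  c_1 = sigma^2 (theta_1 + theta_2 psi_1) = 2 * (0.576 + (-0.361)(1.327)) = 0.193906
  c_2 = sigma^2 theta_2 = 2 * (-0.361) = -0.722
Equations for k = 0 and k = 1 (AR order 1):
  gamma(0) = phi_1 gamma(1) + c_0
  gamma(1) = phi_1 gamma(0) + c_1
Substituting the second into the first: gamma(0) (1 - phi_1^2) = c_0 + phi_1 c_1, so
  gamma(0) = (c_0 + phi_1 c_1) / (1 - phi_1^2) = (3.069817 + (0.751)(0.193906)) / (1 - (0.751)^2) = 3.215441 / 0.435999 = 7.374881.
  gamma(1) = phi_1 gamma(0) + c_1 = (0.751)(7.374881) + (0.193906) = 5.732442.
Therefore gamma(1) = 5.7324 (to 4 decimal places).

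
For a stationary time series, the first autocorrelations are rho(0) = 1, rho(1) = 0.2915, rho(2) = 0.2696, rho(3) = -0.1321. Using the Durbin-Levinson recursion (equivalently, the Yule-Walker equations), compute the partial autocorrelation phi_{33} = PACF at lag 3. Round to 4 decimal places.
\phi_{33} = -0.2890

The PACF at lag k is phi_{kk}, the last component of the solution
to the Yule-Walker system G_k phi = r_k where
  (G_k)_{ij} = rho(|i - j|), (r_k)_i = rho(i), i,j = 1..k.
Equivalently, Durbin-Levinson gives phi_{kk} iteratively:
  phi_{11} = rho(1)
  phi_{kk} = [rho(k) - sum_{j=1..k-1} phi_{k-1,j} rho(k-j)]
            / [1 - sum_{j=1..k-1} phi_{k-1,j} rho(j)],
  phi_{k,j} = phi_{k-1,j} - phi_{kk} phi_{k-1,k-j},  j = 1..k-1.
Step k = 1:
  phi_11 = rho(1) = 0.2915.
Step k = 2:
  phi_22 = [rho(2) - phi_11 rho(1)] / [1 - phi_11 rho(1)] = [0.2696 - (0.2915)(0.2915)] / [1 - (0.2915)(0.2915)]
         = 0.18462775 / 0.91502775 = 0.201773.
  Update: phi_21 = phi_11 - phi_22 phi_11 = 0.2915 - (0.201773)(0.2915) = 0.232683.
Step k = 3:
  phi_33 = [rho(3) - phi_21 rho(2) - phi_22 rho(1)] / [1 - phi_21 rho(1) - phi_22 rho(2)]
    numerator   = -0.1321 - (0.232683)(0.2696) - (0.201773)(0.2915) = -0.25364818
    denominator = 1 - (0.232683)(0.2915) - (0.201773)(0.2696) = 0.87777488
  phi_33 = -0.25364818 / 0.87777488 = -0.289.
Therefore phi_{33} = -0.2890.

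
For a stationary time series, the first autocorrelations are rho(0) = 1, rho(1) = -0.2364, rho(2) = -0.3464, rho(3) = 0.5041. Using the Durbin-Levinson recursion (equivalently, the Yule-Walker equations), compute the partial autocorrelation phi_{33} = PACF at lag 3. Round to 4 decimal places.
\phi_{33} = 0.3709

The PACF at lag k is phi_{kk}, the last component of the solution
to the Yule-Walker system G_k phi = r_k where
  (G_k)_{ij} = rho(|i - j|), (r_k)_i = rho(i), i,j = 1..k.
Equivalently, Durbin-Levinson gives phi_{kk} iteratively:
  phi_{11} = rho(1)
  phi_{kk} = [rho(k) - sum_{j=1..k-1} phi_{k-1,j} rho(k-j)]
            / [1 - sum_{j=1..k-1} phi_{k-1,j} rho(j)],
  phi_{k,j} = phi_{k-1,j} - phi_{kk} phi_{k-1,k-j},  j = 1..k-1.
Step k = 1:
  phi_11 = rho(1) = -0.2364.
Step k = 2:
  phi_22 = [rho(2) - phi_11 rho(1)] / [1 - phi_11 rho(1)] = [-0.3464 - (-0.2364)(-0.2364)] / [1 - (-0.2364)(-0.2364)]
         = -0.40228496 / 0.94411504 = -0.426097.
  Update: phi_21 = phi_11 - phi_22 phi_11 = -0.2364 - (-0.426097)(-0.2364) = -0.337129.
Step k = 3:
  phi_33 = [rho(3) - phi_21 rho(2) - phi_22 rho(1)] / [1 - phi_21 rho(1) - phi_22 rho(2)]
    numerator   = 0.5041 - (-0.337129)(-0.3464) - (-0.426097)(-0.2364) = 0.28658894
    denominator = 1 - (-0.337129)(-0.2364) - (-0.426097)(-0.3464) = 0.77270247
  phi_33 = 0.28658894 / 0.77270247 = 0.3709.
Therefore phi_{33} = 0.3709.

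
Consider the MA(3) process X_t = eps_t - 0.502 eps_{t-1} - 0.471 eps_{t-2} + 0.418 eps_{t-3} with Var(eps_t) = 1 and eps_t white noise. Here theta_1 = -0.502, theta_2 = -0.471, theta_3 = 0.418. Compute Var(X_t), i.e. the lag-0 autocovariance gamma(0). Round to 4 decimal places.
\gamma(0) = 1.6486

For an MA(q) process X_t = eps_t + sum_i theta_i eps_{t-i} with
Var(eps_t) = sigma^2, the variance is
  gamma(0) = sigma^2 * (1 + sum_i theta_i^2).
  sum_i theta_i^2 = (-0.502)^2 + (-0.471)^2 + (0.418)^2 = 0.252004 + 0.221841 + 0.174724 = 0.648569.
  gamma(0) = 1 * (1 + 0.648569) = 1 * 1.648569 = 1.648569, which rounds to 1.6486.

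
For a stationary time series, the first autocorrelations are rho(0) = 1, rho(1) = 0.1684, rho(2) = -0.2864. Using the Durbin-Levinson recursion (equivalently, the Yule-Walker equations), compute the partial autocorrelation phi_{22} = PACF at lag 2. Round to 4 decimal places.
\phi_{22} = -0.3239

The PACF at lag k is phi_{kk}, the last component of the solution
to the Yule-Walker system G_k phi = r_k where
  (G_k)_{ij} = rho(|i - j|), (r_k)_i = rho(i), i,j = 1..k.
Equivalently, Durbin-Levinson gives phi_{kk} iteratively:
  phi_{11} = rho(1)
  phi_{kk} = [rho(k) - sum_{j=1..k-1} phi_{k-1,j} rho(k-j)]
            / [1 - sum_{j=1..k-1} phi_{k-1,j} rho(j)],
  phi_{k,j} = phi_{k-1,j} - phi_{kk} phi_{k-1,k-j},  j = 1..k-1.
Step k = 1:
  phi_11 = rho(1) = 0.1684.
Step k = 2:
  phi_22 = [rho(2) - phi_11 rho(1)] / [1 - phi_11 rho(1)] = [-0.2864 - (0.1684)(0.1684)] / [1 - (0.1684)(0.1684)]
         = -0.31475856 / 0.97164144 = -0.3239.
Therefore phi_{22} = -0.3239.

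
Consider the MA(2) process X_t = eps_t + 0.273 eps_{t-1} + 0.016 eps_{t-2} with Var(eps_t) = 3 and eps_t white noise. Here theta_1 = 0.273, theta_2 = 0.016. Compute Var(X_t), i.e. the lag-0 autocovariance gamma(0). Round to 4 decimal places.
\gamma(0) = 3.2244

For an MA(q) process X_t = eps_t + sum_i theta_i eps_{t-i} with
Var(eps_t) = sigma^2, the variance is
  gamma(0) = sigma^2 * (1 + sum_i theta_i^2).
  sum_i theta_i^2 = (0.273)^2 + (0.016)^2 = 0.074529 + 0.000256 = 0.074785.
  gamma(0) = 3 * (1 + 0.074785) = 3 * 1.074785 = 3.224355, which rounds to 3.2244.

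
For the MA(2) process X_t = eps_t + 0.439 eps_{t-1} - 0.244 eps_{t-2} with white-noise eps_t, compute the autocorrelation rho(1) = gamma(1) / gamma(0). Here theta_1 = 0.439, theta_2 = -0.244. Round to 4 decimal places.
\rho(1) = 0.2650

For an MA(q) process with theta_0 = 1, the autocovariance is
  gamma(k) = sigma^2 * sum_{i=0..q-k} theta_i * theta_{i+k},
and rho(k) = gamma(k) / gamma(0). Sigma^2 cancels.
  numerator   = (1)*(0.439) + (0.439)*(-0.244) = 0.331884.
  denominator = (1)^2 + (0.439)^2 + (-0.244)^2 = 1.252257.
  rho(1) = 0.331884 / 1.252257 = 0.2650.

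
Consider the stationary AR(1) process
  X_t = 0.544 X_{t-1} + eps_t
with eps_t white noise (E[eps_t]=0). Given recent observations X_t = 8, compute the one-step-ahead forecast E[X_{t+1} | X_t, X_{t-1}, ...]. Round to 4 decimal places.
E[X_{t+1} \mid \mathcal F_t] = 4.3520

For an AR(p) model X_t = c + sum_i phi_i X_{t-i} + eps_t, the
one-step-ahead conditional mean is
  E[X_{t+1} | X_t, ...] = c + sum_i phi_i X_{t+1-i}.
Substitute known values:
  E[X_{t+1} | ...] = (0.544) * (8)
                   = 4.3520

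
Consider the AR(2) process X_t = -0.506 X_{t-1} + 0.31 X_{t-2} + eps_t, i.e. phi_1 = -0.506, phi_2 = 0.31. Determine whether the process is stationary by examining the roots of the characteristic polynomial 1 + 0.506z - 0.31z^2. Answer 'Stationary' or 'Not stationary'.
\text{Stationary}

The AR(p) characteristic polynomial is P(z) = 1 + 0.506z - 0.31z^2.
Stationarity requires all roots to lie outside the unit circle, i.e. |z| > 1 for every root.
Set 1 + (0.506) z + (-0.31) z^2 = 0, i.e. a z^2 + b z + c = 0 with a = -0.31, b = 0.506, c = 1.
Discriminant D = b^2 - 4ac = (0.506)^2 - 4*(-0.31)*1 = 0.256036 - (-1.24) = 1.496036.
D >= 0, so the roots are real: z = (-b +/- sqrt(D)) / (2a) = (-0.506 +/- 1.223126) / (-0.62).
  z_1 = (-0.506 + 1.223126) / (-0.62) = -1.1567,   |z_1| = 1.1567.
  z_2 = (-0.506 - 1.223126) / (-0.62) = 2.7889,   |z_2| = 2.7889.
Moduli of all roots: 1.1567, 2.7889.
All moduli strictly greater than 1? Yes.
Verdict: Stationary.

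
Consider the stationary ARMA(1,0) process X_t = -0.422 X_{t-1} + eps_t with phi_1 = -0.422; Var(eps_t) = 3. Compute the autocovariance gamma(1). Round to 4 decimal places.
\gamma(1) = -1.5403

Multiply the model equation by X_{t-k} and take expectations. With theta_0 = psi_0 = 1 and psi_j the MA(infinity) weights, this gives
  gamma(k) - sum_i phi_i gamma(k-i) = c_k,
  c_k = sigma^2 * sum_{j=k..q} theta_j psi_{j-k}   (c_k = 0 for k > q),
using gamma(-m) = gamma(m).
Pure AR (q = 0): c_0 = sigma^2 = 3, c_k = 0 for k >= 1.
Equations for k = 0 and k = 1 (AR order 1):
  gamma(0) = phi_1 gamma(1) + c_0
  gamma(1) = phi_1 gamma(0) + c_1
Substituting the second into the first: gamma(0) (1 - phi_1^2) = c_0 + phi_1 c_1, so
  gamma(0) = c_0 / (1 - phi_1^2) = 3 / (1 - (-0.422)^2) = 3 / 0.821916 = 3.650008.
  gamma(1) = phi_1 gamma(0) = (-0.422)(3.650008) = -1.540303.
Therefore gamma(1) = -1.5403 (to 4 decimal places).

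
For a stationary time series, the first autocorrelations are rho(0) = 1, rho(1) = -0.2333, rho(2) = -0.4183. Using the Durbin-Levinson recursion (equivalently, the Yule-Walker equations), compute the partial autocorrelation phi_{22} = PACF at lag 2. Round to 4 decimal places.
\phi_{22} = -0.4999

The PACF at lag k is phi_{kk}, the last component of the solution
to the Yule-Walker system G_k phi = r_k where
  (G_k)_{ij} = rho(|i - j|), (r_k)_i = rho(i), i,j = 1..k.
Equivalently, Durbin-Levinson gives phi_{kk} iteratively:
  phi_{11} = rho(1)
  phi_{kk} = [rho(k) - sum_{j=1..k-1} phi_{k-1,j} rho(k-j)]
            / [1 - sum_{j=1..k-1} phi_{k-1,j} rho(j)],
  phi_{k,j} = phi_{k-1,j} - phi_{kk} phi_{k-1,k-j},  j = 1..k-1.
Step k = 1:
  phi_11 = rho(1) = -0.2333.
Step k = 2:
  phi_22 = [rho(2) - phi_11 rho(1)] / [1 - phi_11 rho(1)] = [-0.4183 - (-0.2333)(-0.2333)] / [1 - (-0.2333)(-0.2333)]
         = -0.47272889 / 0.94557111 = -0.4999.
Therefore phi_{22} = -0.4999.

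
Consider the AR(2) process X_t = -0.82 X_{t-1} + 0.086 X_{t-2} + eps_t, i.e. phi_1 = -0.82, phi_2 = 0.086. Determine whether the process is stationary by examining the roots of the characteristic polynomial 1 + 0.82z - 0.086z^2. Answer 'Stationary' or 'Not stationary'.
\text{Stationary}

The AR(p) characteristic polynomial is P(z) = 1 + 0.82z - 0.086z^2.
Stationarity requires all roots to lie outside the unit circle, i.e. |z| > 1 for every root.
Set 1 + (0.82) z + (-0.086) z^2 = 0, i.e. a z^2 + b z + c = 0 with a = -0.086, b = 0.82, c = 1.
Discriminant D = b^2 - 4ac = (0.82)^2 - 4*(-0.086)*1 = 0.6724 - (-0.344) = 1.0164.
D >= 0, so the roots are real: z = (-b +/- sqrt(D)) / (2a) = (-0.82 +/- 1.008167) / (-0.172).
  z_1 = (-0.82 + 1.008167) / (-0.172) = -1.094,   |z_1| = 1.094.
  z_2 = (-0.82 - 1.008167) / (-0.172) = 10.6289,   |z_2| = 10.6289.
Moduli of all roots: 1.0940, 10.6289.
All moduli strictly greater than 1? Yes.
Verdict: Stationary.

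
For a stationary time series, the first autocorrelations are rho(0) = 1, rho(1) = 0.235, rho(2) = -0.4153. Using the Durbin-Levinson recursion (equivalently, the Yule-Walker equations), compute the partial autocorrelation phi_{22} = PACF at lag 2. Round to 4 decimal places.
\phi_{22} = -0.4980

The PACF at lag k is phi_{kk}, the last component of the solution
to the Yule-Walker system G_k phi = r_k where
  (G_k)_{ij} = rho(|i - j|), (r_k)_i = rho(i), i,j = 1..k.
Equivalently, Durbin-Levinson gives phi_{kk} iteratively:
  phi_{11} = rho(1)
  phi_{kk} = [rho(k) - sum_{j=1..k-1} phi_{k-1,j} rho(k-j)]
            / [1 - sum_{j=1..k-1} phi_{k-1,j} rho(j)],
  phi_{k,j} = phi_{k-1,j} - phi_{kk} phi_{k-1,k-j},  j = 1..k-1.
Step k = 1:
  phi_11 = rho(1) = 0.235.
Step k = 2:
  phi_22 = [rho(2) - phi_11 rho(1)] / [1 - phi_11 rho(1)] = [-0.4153 - (0.235)(0.235)] / [1 - (0.235)(0.235)]
         = -0.470525 / 0.944775 = -0.498.
Therefore phi_{22} = -0.4980.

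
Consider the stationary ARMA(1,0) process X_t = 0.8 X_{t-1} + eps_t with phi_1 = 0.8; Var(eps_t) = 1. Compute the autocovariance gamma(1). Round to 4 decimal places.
\gamma(1) = 2.2222

Multiply the model equation by X_{t-k} and take expectations. With theta_0 = psi_0 = 1 and psi_j the MA(infinity) weights, this gives
  gamma(k) - sum_i phi_i gamma(k-i) = c_k,
  c_k = sigma^2 * sum_{j=k..q} theta_j psi_{j-k}   (c_k = 0 for k > q),
using gamma(-m) = gamma(m).
Pure AR (q = 0): c_0 = sigma^2 = 1, c_k = 0 for k >= 1.
Equations for k = 0 and k = 1 (AR order 1):
  gamma(0) = phi_1 gamma(1) + c_0
  gamma(1) = phi_1 gamma(0) + c_1
Substituting the second into the first: gamma(0) (1 - phi_1^2) = c_0 + phi_1 c_1, so
  gamma(0) = c_0 / (1 - phi_1^2) = 1 / (1 - (0.8)^2) = 1 / 0.36 = 2.777778.
  gamma(1) = phi_1 gamma(0) = (0.8)(2.777778) = 2.222222.
Therefore gamma(1) = 2.2222 (to 4 decimal places).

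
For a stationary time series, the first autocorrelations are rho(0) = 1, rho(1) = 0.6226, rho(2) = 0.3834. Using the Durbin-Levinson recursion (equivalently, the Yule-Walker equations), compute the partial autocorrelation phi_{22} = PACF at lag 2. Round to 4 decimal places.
\phi_{22} = -0.0069

The PACF at lag k is phi_{kk}, the last component of the solution
to the Yule-Walker system G_k phi = r_k where
  (G_k)_{ij} = rho(|i - j|), (r_k)_i = rho(i), i,j = 1..k.
Equivalently, Durbin-Levinson gives phi_{kk} iteratively:
  phi_{11} = rho(1)
  phi_{kk} = [rho(k) - sum_{j=1..k-1} phi_{k-1,j} rho(k-j)]
            / [1 - sum_{j=1..k-1} phi_{k-1,j} rho(j)],
  phi_{k,j} = phi_{k-1,j} - phi_{kk} phi_{k-1,k-j},  j = 1..k-1.
Step k = 1:
  phi_11 = rho(1) = 0.6226.
Step k = 2:
  phi_22 = [rho(2) - phi_11 rho(1)] / [1 - phi_11 rho(1)] = [0.3834 - (0.6226)(0.6226)] / [1 - (0.6226)(0.6226)]
         = -0.00423076 / 0.61236924 = -0.0069.
Therefore phi_{22} = -0.0069.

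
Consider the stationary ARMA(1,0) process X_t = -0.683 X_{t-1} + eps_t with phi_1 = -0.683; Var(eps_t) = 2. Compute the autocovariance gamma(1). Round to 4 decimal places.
\gamma(1) = -2.5604

Multiply the model equation by X_{t-k} and take expectations. With theta_0 = psi_0 = 1 and psi_j the MA(infinity) weights, this gives
  gamma(k) - sum_i phi_i gamma(k-i) = c_k,
  c_k = sigma^2 * sum_{j=k..q} theta_j psi_{j-k}   (c_k = 0 for k > q),
using gamma(-m) = gamma(m).
Pure AR (q = 0): c_0 = sigma^2 = 2, c_k = 0 for k >= 1.
Equations for k = 0 and k = 1 (AR order 1):
  gamma(0) = phi_1 gamma(1) + c_0
  gamma(1) = phi_1 gamma(0) + c_1
Substituting the second into the first: gamma(0) (1 - phi_1^2) = c_0 + phi_1 c_1, so
  gamma(0) = c_0 / (1 - phi_1^2) = 2 / (1 - (-0.683)^2) = 2 / 0.533511 = 3.748751.
  gamma(1) = phi_1 gamma(0) = (-0.683)(3.748751) = -2.560397.
Therefore gamma(1) = -2.5604 (to 4 decimal places).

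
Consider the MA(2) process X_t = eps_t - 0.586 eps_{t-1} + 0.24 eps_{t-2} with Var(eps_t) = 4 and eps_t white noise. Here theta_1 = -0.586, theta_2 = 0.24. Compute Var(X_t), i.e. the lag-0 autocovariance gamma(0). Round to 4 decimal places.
\gamma(0) = 5.6040

For an MA(q) process X_t = eps_t + sum_i theta_i eps_{t-i} with
Var(eps_t) = sigma^2, the variance is
  gamma(0) = sigma^2 * (1 + sum_i theta_i^2).
  sum_i theta_i^2 = (-0.586)^2 + (0.24)^2 = 0.343396 + 0.0576 = 0.400996.
  gamma(0) = 4 * (1 + 0.400996) = 4 * 1.400996 = 5.603984, which rounds to 5.6040.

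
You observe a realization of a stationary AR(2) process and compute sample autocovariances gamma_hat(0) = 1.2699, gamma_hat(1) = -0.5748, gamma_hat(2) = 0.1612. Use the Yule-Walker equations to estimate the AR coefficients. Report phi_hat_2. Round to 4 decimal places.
\hat\phi_{2} = -0.0980

The Yule-Walker equations for an AR(p) process read, in matrix form,
  Gamma_p phi = r_p,   with   (Gamma_p)_{ij} = gamma(|i - j|),
                       (r_p)_i = gamma(i),   i,j = 1..p.
Substitute the sample gammas (Toeplitz matrix and right-hand side of size 2):
  Gamma_p = [[1.2699, -0.5748], [-0.5748, 1.2699]]
  r_p     = [-0.5748, 0.1612]
Written out:
  1.2699 phi_1 - 0.5748 phi_2 = -0.5748
  -0.5748 phi_1 + 1.2699 phi_2 = 0.1612
Solve by Cramer's rule:
  det = gamma(0)^2 - gamma(1)^2 = (1.2699)^2 - (-0.5748)^2 = 1.61264601 - 0.33039504 = 1.28225097
  phi_hat_1 = [gamma(1) gamma(0) - gamma(1) gamma(2)] / det = [(-0.5748)(1.2699) - (-0.5748)(0.1612)] / 1.28225097 = -0.63728076 / 1.28225097 = -0.497
  phi_hat_2 = [gamma(0) gamma(2) - gamma(1)^2] / det = [(1.2699)(0.1612) - (-0.5748)^2] / 1.28225097 = -0.12568716 / 1.28225097 = -0.098
So phi_hat = [-0.4970, -0.0980].
Therefore phi_hat_2 = -0.0980.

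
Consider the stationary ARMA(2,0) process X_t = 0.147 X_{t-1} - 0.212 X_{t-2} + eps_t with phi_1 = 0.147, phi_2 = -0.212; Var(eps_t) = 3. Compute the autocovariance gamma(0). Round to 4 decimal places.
\gamma(0) = 3.1881

Multiply the model equation by X_{t-k} and take expectations. With theta_0 = psi_0 = 1 and psi_j the MA(infinity) weights, this gives
  gamma(k) - sum_i phi_i gamma(k-i) = c_k,
  c_k = sigma^2 * sum_{j=k..q} theta_j psi_{j-k}   (c_k = 0 for k > q),
using gamma(-m) = gamma(m).
Pure AR (q = 0): c_0 = sigma^2 = 3, c_k = 0 for k >= 1.
Equations for k = 0, 1, 2 (AR order 2, c_2 = 0):
  (E0) gamma(0) = phi_1 gamma(1) + phi_2 gamma(2) + c_0
  (E1) gamma(1) = phi_1 gamma(0) + phi_2 gamma(1) + c_1
  (E2) gamma(2) = phi_1 gamma(1) + phi_2 gamma(0)
From (E1): gamma(1) = A gamma(0) + B with
  A = phi_1 / (1 - phi_2) = 0.147 / 1.212 = 0.121287,   B = c_1 / (1 - phi_2) = 0 / 1.212 = 0.
Insert (E2) into (E0): gamma(0) (1 - phi_2^2) = phi_1 (1 + phi_2) gamma(1) + c_0.
  phi_1 (1 + phi_2) = (0.147)(0.788) = 0.115836,   1 - phi_2^2 = 0.955056.
Replace gamma(1) by A gamma(0) + B and collect gamma(0):
  gamma(0) [0.955056 - (0.115836)(0.121287)] = c_0 = 3
  gamma(0) * 0.941007 = 3
  gamma(0) = 3 / 0.941007 = 3.188075.
Therefore gamma(0) = 3.1881 (to 4 decimal places).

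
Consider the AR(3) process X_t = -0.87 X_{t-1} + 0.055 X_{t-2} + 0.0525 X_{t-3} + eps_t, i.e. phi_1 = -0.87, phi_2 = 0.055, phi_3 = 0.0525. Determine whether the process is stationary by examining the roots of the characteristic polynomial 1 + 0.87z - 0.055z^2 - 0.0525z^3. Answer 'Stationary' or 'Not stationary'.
\text{Stationary}

The AR(p) characteristic polynomial is P(z) = 1 + 0.87z - 0.055z^2 - 0.0525z^3.
Stationarity requires all roots to lie outside the unit circle, i.e. |z| > 1 for every root.
Degree 3: look for a simple real root z0 first, then factor out (1 - z/z0) and solve the remaining quadratic.
Testing z0 = -4: P(-4) = 1 + (0.87)(-4) + (-0.055)(-4)^2 + (-0.0525)(-4)^3
  = 1 + (-3.48) + (-0.88) + (3.36) = 0.  So z_0 = -4 is a root, |z_0| = 4.
Divide out the factor (1 + 0.25 z) = (1 - z/z0) (since 1/z0 = -0.25):
  P(z) = (1 + 0.25 z)(1 + (0.62) z + (-0.21) z^2)
  [check: z-coef 0.62 - (-0.25) = 0.87; z^2-coef -0.21 - (-0.25)(0.62) = -0.055; z^3-coef -(-0.25)(-0.21) = -0.0525.]
Remaining roots from the quadratic factor 1 + (0.62) z + (-0.21) z^2:
  Set 1 + (0.62) z + (-0.21) z^2 = 0, i.e. a z^2 + b z + c = 0 with a = -0.21, b = 0.62, c = 1.
  Discriminant D = b^2 - 4ac = (0.62)^2 - 4*(-0.21)*1 = 0.3844 - (-0.84) = 1.2244.
  D >= 0, so the roots are real: z = (-b +/- sqrt(D)) / (2a) = (-0.62 +/- 1.106526) / (-0.42).
    z_1 = (-0.62 + 1.106526) / (-0.42) = -1.1584,   |z_1| = 1.1584.
    z_2 = (-0.62 - 1.106526) / (-0.42) = 4.1108,   |z_2| = 4.1108.
Moduli of all roots: 4.0000, 1.1584, 4.1108.
All moduli strictly greater than 1? Yes.
Verdict: Stationary.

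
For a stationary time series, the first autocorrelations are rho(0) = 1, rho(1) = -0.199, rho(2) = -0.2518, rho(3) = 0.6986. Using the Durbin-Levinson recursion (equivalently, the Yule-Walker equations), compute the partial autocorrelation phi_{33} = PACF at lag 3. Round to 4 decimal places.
\phi_{33} = 0.6570

The PACF at lag k is phi_{kk}, the last component of the solution
to the Yule-Walker system G_k phi = r_k where
  (G_k)_{ij} = rho(|i - j|), (r_k)_i = rho(i), i,j = 1..k.
Equivalently, Durbin-Levinson gives phi_{kk} iteratively:
  phi_{11} = rho(1)
  phi_{kk} = [rho(k) - sum_{j=1..k-1} phi_{k-1,j} rho(k-j)]
            / [1 - sum_{j=1..k-1} phi_{k-1,j} rho(j)],
  phi_{k,j} = phi_{k-1,j} - phi_{kk} phi_{k-1,k-j},  j = 1..k-1.
Step k = 1:
  phi_11 = rho(1) = -0.199.
Step k = 2:
  phi_22 = [rho(2) - phi_11 rho(1)] / [1 - phi_11 rho(1)] = [-0.2518 - (-0.199)(-0.199)] / [1 - (-0.199)(-0.199)]
         = -0.291401 / 0.960399 = -0.303417.
  Update: phi_21 = phi_11 - phi_22 phi_11 = -0.199 - (-0.303417)(-0.199) = -0.25938.
Step k = 3:
  phi_33 = [rho(3) - phi_21 rho(2) - phi_22 rho(1)] / [1 - phi_21 rho(1) - phi_22 rho(2)]
    numerator   = 0.6986 - (-0.25938)(-0.2518) - (-0.303417)(-0.199) = 0.57290824
    denominator = 1 - (-0.25938)(-0.199) - (-0.303417)(-0.2518) = 0.8719831
  phi_33 = 0.57290824 / 0.8719831 = 0.657.
Therefore phi_{33} = 0.6570.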